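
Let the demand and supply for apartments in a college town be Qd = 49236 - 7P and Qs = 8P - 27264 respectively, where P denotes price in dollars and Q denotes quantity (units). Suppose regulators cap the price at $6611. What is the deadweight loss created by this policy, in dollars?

In a free market, 49236 - 7P = 8P - 27264 gives the equilibrium P* = 5100, Q* = 13536.
Since 6611 is above P* = 5100, the ceiling does not bind and the free-market outcome prevails.
Since the control does not bind, no trades are prevented and deadweight loss is zero.

0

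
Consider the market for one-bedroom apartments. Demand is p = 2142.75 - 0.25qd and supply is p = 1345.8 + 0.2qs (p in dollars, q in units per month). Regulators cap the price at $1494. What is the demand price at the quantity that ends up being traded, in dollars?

1957.5

Rearranging demand gives qd = 8571 - 4p; rearranging supply gives qs = 5p - 6729. Equilibrium: 8571 - 4p = 5p - 6729, so 15300 = 9p and p* = 1700, q* = 1771.
Since 1494 < 1700, the ceiling is binding.
At p = 1494: qd = 8571 - 4·1494 = 2595 and qs = 5·1494 - 6729 = 741.
Only 741 units reach the market. On the demand curve, the marginal buyer's willingness to pay at q = 741 is (8571 - 741)/4 = 1957.5.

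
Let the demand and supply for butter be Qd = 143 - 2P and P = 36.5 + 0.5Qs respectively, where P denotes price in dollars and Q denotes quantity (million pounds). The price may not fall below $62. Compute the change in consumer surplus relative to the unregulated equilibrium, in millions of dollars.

Rearranging supply gives Qs = 2P - 73. Without the control the market clears where 143 - 2P = 2P - 73, i.e. P* = 54 and Q* = 35.
The floor of 62 is above the equilibrium price 54, so it binds.
At P = 62: Qd = 143 - 2·62 = 19 and Qs = 2·62 - 73 = 51.
Consumer surplus without the control is ½ · (71.5 - 54) · 35 = 306.25.
With the floor, consumers buy 19 units at 62, so CS = ½ · (71.5 - 62) · 19 = 90.25.
Change in consumer surplus = 90.25 - 306.25 = -216.

-216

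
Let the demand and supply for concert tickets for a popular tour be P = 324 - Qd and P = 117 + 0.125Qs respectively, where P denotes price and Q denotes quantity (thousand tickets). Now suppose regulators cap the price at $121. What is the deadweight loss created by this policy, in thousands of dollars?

Rearranging demand gives Qd = 324 - P; rearranging supply gives Qs = 8P - 936. Equilibrium: 324 - P = 8P - 936, so 1260 = 9P and P* = 140, Q* = 184.
Since 121 < 140, the ceiling is binding.
At P = 121: Qd = 324 - 121 = 203 and Qs = 8·121 - 936 = 32.
Quantity traded falls to 32. At Q = 32 the demand price is 324 - 32 = 292 and the supply price is (936 + 32)/8 = 121.
Deadweight loss = ½ · (292 - 121) · (184 - 32) = ½ · 171 · 152 = 12996.

12996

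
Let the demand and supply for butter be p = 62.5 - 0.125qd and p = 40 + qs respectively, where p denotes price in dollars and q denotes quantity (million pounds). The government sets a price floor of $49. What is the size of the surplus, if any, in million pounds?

Rearranging demand gives qd = 500 - 8p; rearranging supply gives qs = p - 40. Setting quantity demanded equal to quantity supplied, 500 - 8p = p - 40, gives p* = 60 and q* = 20.
Since 49 is below p* = 60, the floor does not bind and the free-market outcome prevails.
Since the control does not bind, there is no surplus.

0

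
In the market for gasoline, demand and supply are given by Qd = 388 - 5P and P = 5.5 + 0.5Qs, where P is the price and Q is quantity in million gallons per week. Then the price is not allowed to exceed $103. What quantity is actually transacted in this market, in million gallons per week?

Rearranging supply gives Qs = 2P - 11. Setting quantity demanded equal to quantity supplied, 388 - 5P = 2P - 11, gives P* = 57 and Q* = 103.
The ceiling of 103 is above the equilibrium price 57, so it is not binding; the market clears at P* = 57, Q* = 103.

103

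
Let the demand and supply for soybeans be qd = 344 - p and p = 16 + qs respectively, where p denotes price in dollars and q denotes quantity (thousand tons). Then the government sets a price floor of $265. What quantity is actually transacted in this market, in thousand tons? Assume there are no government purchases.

Rearranging supply gives qs = p - 16. Setting quantity demanded equal to quantity supplied, 344 - p = p - 16, gives p* = 180 and q* = 164.
Because the floor (265) lies above the market-clearing price, it is binding.
At p = 265: qd = 344 - 265 = 79 and qs = 265 - 16 = 249.
The quantity actually transacted is the short side, demand: 79.

79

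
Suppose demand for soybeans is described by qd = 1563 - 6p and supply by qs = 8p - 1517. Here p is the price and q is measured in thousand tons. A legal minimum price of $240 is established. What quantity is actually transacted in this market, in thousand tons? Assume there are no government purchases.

123

Setting quantity demanded equal to quantity supplied, 1563 - 6p = 8p - 1517, gives p* = 220 and q* = 243.
Because the floor (240) lies above the market-clearing price, it is binding.
At p = 240: qd = 1563 - 6·240 = 123 and qs = 8·240 - 1517 = 403.
The quantity actually transacted is the short side, demand: 123.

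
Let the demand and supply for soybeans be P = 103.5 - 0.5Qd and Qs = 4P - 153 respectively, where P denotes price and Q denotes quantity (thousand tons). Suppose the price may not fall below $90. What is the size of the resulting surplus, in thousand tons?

180

Rearranging demand gives Qd = 207 - 2P. Setting quantity demanded equal to quantity supplied, 207 - 2P = 4P - 153, gives P* = 60 and Q* = 87.
The floor of 90 is above the equilibrium price 60, so it binds.
At P = 90: Qd = 207 - 2·90 = 27 and Qs = 4·90 - 153 = 207.
Surplus = Qs - Qd = 207 - 27 = 180.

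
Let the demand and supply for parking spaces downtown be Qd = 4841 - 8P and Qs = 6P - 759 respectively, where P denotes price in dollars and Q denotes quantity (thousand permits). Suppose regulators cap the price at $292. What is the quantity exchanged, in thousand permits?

993

In a free market, 4841 - 8P = 6P - 759 gives the equilibrium P* = 400, Q* = 1641.
Since 292 < 400, the ceiling is binding.
At P = 292: Qd = 4841 - 8·292 = 2505 and Qs = 6·292 - 759 = 993.
The quantity actually transacted is the short side, supply: 993.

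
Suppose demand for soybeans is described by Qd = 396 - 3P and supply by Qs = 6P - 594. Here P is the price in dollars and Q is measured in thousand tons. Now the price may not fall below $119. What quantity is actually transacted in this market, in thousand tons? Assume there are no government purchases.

Without the control the market clears where 396 - 3P = 6P - 594, i.e. P* = 110 and Q* = 66.
Because the floor (119) lies above the market-clearing price, it is binding.
At P = 119: Qd = 396 - 3·119 = 39 and Qs = 6·119 - 594 = 120.
The quantity actually transacted is the short side, demand: 39.

39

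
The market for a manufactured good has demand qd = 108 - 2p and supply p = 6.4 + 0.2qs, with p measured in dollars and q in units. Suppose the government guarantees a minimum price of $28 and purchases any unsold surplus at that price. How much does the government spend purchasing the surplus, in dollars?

Rearranging supply gives qs = 5p - 32. Without the control the market clears where 108 - 2p = 5p - 32, i.e. p* = 20 and q* = 68.
The floor of 28 is above the equilibrium price 20, so it binds.
At p = 28: qd = 108 - 2·28 = 52 and qs = 5·28 - 32 = 108.
Surplus = qs - qd = 56.
Government expenditure = surplus × support price = 56 × 28 = 1568.

1568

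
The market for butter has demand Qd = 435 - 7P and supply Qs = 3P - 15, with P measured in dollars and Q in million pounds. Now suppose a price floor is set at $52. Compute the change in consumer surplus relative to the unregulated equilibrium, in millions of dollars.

-668.5

Equilibrium: 435 - 7P = 3P - 15, so 450 = 10P and P* = 45, Q* = 120.
The floor of 52 is above the equilibrium price 45, so it binds.
At P = 52: Qd = 435 - 7·52 = 71 and Qs = 3·52 - 15 = 141.
Consumer surplus without the control is ½ · (435/7 - 45) · 120 = 7200/7.
With the floor, consumers buy 71 units at 52, so CS = ½ · (435/7 - 52) · 71 = 5041/14.
Change in consumer surplus = 5041/14 - 7200/7 = -668.5.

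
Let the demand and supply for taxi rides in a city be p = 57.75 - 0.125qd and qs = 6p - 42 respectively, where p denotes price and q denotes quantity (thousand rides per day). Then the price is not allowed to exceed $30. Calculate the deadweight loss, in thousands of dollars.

Rearranging demand gives qd = 462 - 8p. Equilibrium: 462 - 8p = 6p - 42, so 504 = 14p and p* = 36, q* = 174.
The ceiling of 30 is below the equilibrium price 36, so it binds.
At p = 30: qd = 462 - 8·30 = 222 and qs = 6·30 - 42 = 138.
Quantity traded falls to 138. At q = 138 the demand price is (462 - 138)/8 = 40.5 and the supply price is (42 + 138)/6 = 30.
Deadweight loss = ½ · (40.5 - 30) · (174 - 138) = ½ · 10.5 · 36 = 189.

189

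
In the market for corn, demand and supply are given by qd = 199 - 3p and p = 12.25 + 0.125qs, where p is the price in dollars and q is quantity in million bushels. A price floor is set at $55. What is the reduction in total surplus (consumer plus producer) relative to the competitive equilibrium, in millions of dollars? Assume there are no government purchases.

1617

Rearranging supply gives qs = 8p - 98. Without the control the market clears where 199 - 3p = 8p - 98, i.e. p* = 27 and q* = 118.
Because the floor (55) lies above the market-clearing price, it is binding.
At p = 55: qd = 199 - 3·55 = 34 and qs = 8·55 - 98 = 342.
Quantity traded falls to 34. At q = 34 the demand price is (199 - 34)/3 = 55 and the supply price is (98 + 34)/8 = 16.5.
Deadweight loss = ½ · (55 - 16.5) · (118 - 34) = ½ · 38.5 · 84 = 1617.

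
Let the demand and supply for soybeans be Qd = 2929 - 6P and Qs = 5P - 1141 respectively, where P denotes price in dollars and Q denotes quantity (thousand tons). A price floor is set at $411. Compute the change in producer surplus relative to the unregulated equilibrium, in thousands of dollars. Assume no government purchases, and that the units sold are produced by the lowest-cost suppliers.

12931.4

Without the control the market clears where 2929 - 6P = 5P - 1141, i.e. P* = 370 and Q* = 709.
The floor of 411 is above the equilibrium price 370, so it binds.
At P = 411: Qd = 2929 - 6·411 = 463 and Qs = 5·411 - 1141 = 914.
Producer surplus without the control is ½ · (370 - 228.2) · 709 = 50268.1.
With the floor, 463 units are sold at 411. The supply price at Q = 463 is 320.8, so PS = ½ · [(411 - 228.2) + (411 - 320.8)] · 463 = 63199.5.
Change in producer surplus = 63199.5 - 50268.1 = 12931.4.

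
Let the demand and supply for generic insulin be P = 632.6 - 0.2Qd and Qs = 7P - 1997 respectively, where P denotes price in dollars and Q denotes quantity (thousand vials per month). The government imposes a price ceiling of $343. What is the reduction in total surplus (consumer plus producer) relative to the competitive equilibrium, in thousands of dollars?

Rearranging demand gives Qd = 3163 - 5P. Equilibrium: 3163 - 5P = 7P - 1997, so 5160 = 12P and P* = 430, Q* = 1013.
Since 343 < 430, the ceiling is binding.
At P = 343: Qd = 3163 - 5·343 = 1448 and Qs = 7·343 - 1997 = 404.
Quantity traded falls to 404. At Q = 404 the demand price is (3163 - 404)/5 = 551.8 and the supply price is (1997 + 404)/7 = 343.
Deadweight loss = ½ · (551.8 - 343) · (1013 - 404) = ½ · 208.8 · 609 = 63579.6.

63579.6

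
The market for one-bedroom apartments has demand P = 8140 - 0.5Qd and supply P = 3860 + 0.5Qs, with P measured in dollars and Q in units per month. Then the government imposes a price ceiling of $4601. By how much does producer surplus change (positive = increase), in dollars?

-4030519

Rearranging demand gives Qd = 16280 - 2P; rearranging supply gives Qs = 2P - 7720. Setting quantity demanded equal to quantity supplied, 16280 - 2P = 2P - 7720, gives P* = 6000 and Q* = 4280.
Since 4601 < 6000, the ceiling is binding.
At P = 4601: Qd = 16280 - 2·4601 = 7078 and Qs = 2·4601 - 7720 = 1482.
Producer surplus without the control is ½ · (6000 - 3860) · 4280 = 4579600.
With the ceiling, producers sell 1482 units at 4601, so PS = ½ · (4601 - 3860) · 1482 = 549081.
Change in producer surplus = 549081 - 4579600 = -4030519.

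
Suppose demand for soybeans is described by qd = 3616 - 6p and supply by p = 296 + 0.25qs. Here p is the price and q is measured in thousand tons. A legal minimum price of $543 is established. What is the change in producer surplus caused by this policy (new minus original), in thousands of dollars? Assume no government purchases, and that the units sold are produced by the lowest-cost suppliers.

Rearranging supply gives qs = 4p - 1184. Without the control the market clears where 3616 - 6p = 4p - 1184, i.e. p* = 480 and q* = 736.
Since 543 > 480, the floor is binding.
At p = 543: qd = 3616 - 6·543 = 358 and qs = 4·543 - 1184 = 988.
Producer surplus without the control is ½ · (480 - 296) · 736 = 67712.
With the floor, 358 units are sold at 543. The supply price at q = 358 is 385.5, so PS = ½ · [(543 - 296) + (543 - 385.5)] · 358 = 72405.5.
Change in producer surplus = 72405.5 - 67712 = 4693.5.

4693.5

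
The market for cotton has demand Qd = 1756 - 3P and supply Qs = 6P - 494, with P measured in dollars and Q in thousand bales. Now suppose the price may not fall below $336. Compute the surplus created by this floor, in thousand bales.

774

Without the control the market clears where 1756 - 3P = 6P - 494, i.e. P* = 250 and Q* = 1006.
The floor of 336 is above the equilibrium price 250, so it binds.
At P = 336: Qd = 1756 - 3·336 = 748 and Qs = 6·336 - 494 = 1522.
Surplus = Qs - Qd = 1522 - 748 = 774.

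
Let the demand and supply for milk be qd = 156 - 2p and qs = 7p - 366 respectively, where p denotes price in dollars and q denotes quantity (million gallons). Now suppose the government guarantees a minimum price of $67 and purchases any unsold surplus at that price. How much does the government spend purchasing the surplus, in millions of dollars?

5427

In a free market, 156 - 2p = 7p - 366 gives the equilibrium p* = 58, q* = 40.
The floor of 67 is above the equilibrium price 58, so it binds.
At p = 67: qd = 156 - 2·67 = 22 and qs = 7·67 - 366 = 103.
Surplus = qs - qd = 81.
Government expenditure = surplus × support price = 81 × 67 = 5427.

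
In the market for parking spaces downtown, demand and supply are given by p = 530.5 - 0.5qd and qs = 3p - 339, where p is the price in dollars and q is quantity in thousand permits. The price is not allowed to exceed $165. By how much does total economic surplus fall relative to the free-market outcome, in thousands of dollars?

Rearranging demand gives qd = 1061 - 2p. Equilibrium: 1061 - 2p = 3p - 339, so 1400 = 5p and p* = 280, q* = 501.
Because the ceiling (165) lies below the market-clearing price, it is binding.
At p = 165: qd = 1061 - 2·165 = 731 and qs = 3·165 - 339 = 156.
Quantity traded falls to 156. At q = 156 the demand price is (1061 - 156)/2 = 452.5 and the supply price is (339 + 156)/3 = 165.
Deadweight loss = ½ · (452.5 - 165) · (501 - 156) = ½ · 287.5 · 345 = 49593.75.

49593.75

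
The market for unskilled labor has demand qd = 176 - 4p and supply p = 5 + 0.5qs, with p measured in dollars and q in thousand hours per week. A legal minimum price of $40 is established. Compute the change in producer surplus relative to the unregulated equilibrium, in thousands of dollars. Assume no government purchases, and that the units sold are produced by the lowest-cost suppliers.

-180

Rearranging supply gives qs = 2p - 10. Without the control the market clears where 176 - 4p = 2p - 10, i.e. p* = 31 and q* = 52.
Since 40 > 31, the floor is binding.
At p = 40: qd = 176 - 4·40 = 16 and qs = 2·40 - 10 = 70.
Producer surplus without the control is ½ · (31 - 5) · 52 = 676.
With the floor, 16 units are sold at 40. The supply price at q = 16 is 13, so PS = ½ · [(40 - 5) + (40 - 13)] · 16 = 496.
Change in producer surplus = 496 - 676 = -180.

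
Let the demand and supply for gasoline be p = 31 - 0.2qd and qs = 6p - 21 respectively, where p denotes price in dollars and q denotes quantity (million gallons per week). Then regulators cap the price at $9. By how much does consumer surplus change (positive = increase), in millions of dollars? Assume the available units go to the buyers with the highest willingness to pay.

54.6

Rearranging demand gives qd = 155 - 5p. Equilibrium: 155 - 5p = 6p - 21, so 176 = 11p and p* = 16, q* = 75.
Since 9 < 16, the ceiling is binding.
At p = 9: qd = 155 - 5·9 = 110 and qs = 6·9 - 21 = 33.
Consumer surplus without the control is ½ · (31 - 16) · 75 = 562.5.
With the ceiling, 33 units are sold at 9 (assume they go to the highest-value buyers). The demand price at q = 33 is 24.4, so CS = ½ · [(31 - 9) + (24.4 - 9)] · 33 = 617.1.
Change in consumer surplus = 617.1 - 562.5 = 54.6.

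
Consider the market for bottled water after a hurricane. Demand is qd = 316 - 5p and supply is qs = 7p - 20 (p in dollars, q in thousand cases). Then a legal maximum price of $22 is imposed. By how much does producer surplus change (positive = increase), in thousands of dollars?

-930

Equilibrium: 316 - 5p = 7p - 20, so 336 = 12p and p* = 28, q* = 176.
Because the ceiling (22) lies below the market-clearing price, it is binding.
At p = 22: qd = 316 - 5·22 = 206 and qs = 7·22 - 20 = 134.
Producer surplus without the control is ½ · (28 - 20/7) · 176 = 15488/7.
With the ceiling, producers sell 134 units at 22, so PS = ½ · (22 - 20/7) · 134 = 8978/7.
Change in producer surplus = 8978/7 - 15488/7 = -930.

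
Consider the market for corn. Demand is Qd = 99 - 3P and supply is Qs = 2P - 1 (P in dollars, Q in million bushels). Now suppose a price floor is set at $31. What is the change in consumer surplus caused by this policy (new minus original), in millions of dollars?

Setting quantity demanded equal to quantity supplied, 99 - 3P = 2P - 1, gives P* = 20 and Q* = 39.
The floor of 31 is above the equilibrium price 20, so it binds.
At P = 31: Qd = 99 - 3·31 = 6 and Qs = 2·31 - 1 = 61.
Consumer surplus without the control is ½ · (33 - 20) · 39 = 253.5.
With the floor, consumers buy 6 units at 31, so CS = ½ · (33 - 31) · 6 = 6.
Change in consumer surplus = 6 - 253.5 = -247.5.

-247.5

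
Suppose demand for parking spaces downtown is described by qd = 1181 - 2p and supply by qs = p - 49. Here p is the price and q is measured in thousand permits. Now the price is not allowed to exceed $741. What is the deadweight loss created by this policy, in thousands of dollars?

Setting quantity demanded equal to quantity supplied, 1181 - 2p = p - 49, gives p* = 410 and q* = 361.
The ceiling of 741 is above the equilibrium price 410, so it is not binding; the market clears at p* = 410, q* = 361.
Since the control does not bind, no trades are prevented and deadweight loss is zero.

0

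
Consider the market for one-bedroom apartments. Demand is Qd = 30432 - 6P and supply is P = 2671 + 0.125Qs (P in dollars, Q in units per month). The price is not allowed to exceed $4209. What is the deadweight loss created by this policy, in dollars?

0

Rearranging supply gives Qs = 8P - 21368. Setting quantity demanded equal to quantity supplied, 30432 - 6P = 8P - 21368, gives P* = 3700 and Q* = 8232.
The ceiling of 4209 is above the equilibrium price 3700, so it is not binding; the market clears at P* = 3700, Q* = 8232.
Since the control does not bind, no trades are prevented and deadweight loss is zero.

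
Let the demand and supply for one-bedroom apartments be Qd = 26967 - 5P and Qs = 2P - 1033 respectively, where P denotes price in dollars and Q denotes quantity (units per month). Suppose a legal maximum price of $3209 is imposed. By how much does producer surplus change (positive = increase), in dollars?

-4885216

Setting quantity demanded equal to quantity supplied, 26967 - 5P = 2P - 1033, gives P* = 4000 and Q* = 6967.
The ceiling of 3209 is below the equilibrium price 4000, so it binds.
At P = 3209: Qd = 26967 - 5·3209 = 10922 and Qs = 2·3209 - 1033 = 5385.
Producer surplus without the control is ½ · (4000 - 516.5) · 6967 = 12134772.25.
With the ceiling, producers sell 5385 units at 3209, so PS = ½ · (3209 - 516.5) · 5385 = 7249556.25.
Change in producer surplus = 7249556.25 - 12134772.25 = -4885216.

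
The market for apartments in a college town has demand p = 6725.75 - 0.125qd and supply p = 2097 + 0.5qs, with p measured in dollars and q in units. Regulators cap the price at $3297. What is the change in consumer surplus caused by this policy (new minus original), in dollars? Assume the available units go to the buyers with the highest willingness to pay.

4440947.75

Rearranging demand gives qd = 53806 - 8p; rearranging supply gives qs = 2p - 4194. Without the control the market clears where 53806 - 8p = 2p - 4194, i.e. p* = 5800 and q* = 7406.
Since 3297 < 5800, the ceiling is binding.
At p = 3297: qd = 53806 - 8·3297 = 27430 and qs = 2·3297 - 4194 = 2400.
Consumer surplus without the control is ½ · (6725.75 - 5800) · 7406 = 3428052.25.
With the ceiling, 2400 units are sold at 3297 (assume they go to the highest-value buyers). The demand price at q = 2400 is 6425.75, so CS = ½ · [(6725.75 - 3297) + (6425.75 - 3297)] · 2400 = 7869000.
Change in consumer surplus = 7869000 - 3428052.25 = 4440947.75.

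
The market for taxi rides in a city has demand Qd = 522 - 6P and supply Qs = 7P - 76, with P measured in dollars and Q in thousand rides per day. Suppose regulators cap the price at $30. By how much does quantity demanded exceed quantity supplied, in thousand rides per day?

Setting quantity demanded equal to quantity supplied, 522 - 6P = 7P - 76, gives P* = 46 and Q* = 246.
The ceiling of 30 is below the equilibrium price 46, so it binds.
At P = 30: Qd = 522 - 6·30 = 342 and Qs = 7·30 - 76 = 134.
Shortage = Qd - Qs = 342 - 134 = 208.

208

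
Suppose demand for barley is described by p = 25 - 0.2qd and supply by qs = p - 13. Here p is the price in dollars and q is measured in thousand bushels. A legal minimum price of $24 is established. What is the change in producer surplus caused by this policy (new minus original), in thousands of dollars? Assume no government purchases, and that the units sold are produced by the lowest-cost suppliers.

-7.5

Rearranging demand gives qd = 125 - 5p. Equilibrium: 125 - 5p = p - 13, so 138 = 6p and p* = 23, q* = 10.
Since 24 > 23, the floor is binding.
At p = 24: qd = 125 - 5·24 = 5 and qs = 24 - 13 = 11.
Producer surplus without the control is ½ · (23 - 13) · 10 = 50.
With the floor, 5 units are sold at 24. The supply price at q = 5 is 18, so PS = ½ · [(24 - 13) + (24 - 18)] · 5 = 42.5.
Change in producer surplus = 42.5 - 50 = -7.5.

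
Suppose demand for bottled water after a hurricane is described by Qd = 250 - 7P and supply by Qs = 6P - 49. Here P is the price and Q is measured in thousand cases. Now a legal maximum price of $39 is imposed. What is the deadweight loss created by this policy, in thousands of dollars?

Without the control the market clears where 250 - 7P = 6P - 49, i.e. P* = 23 and Q* = 89.
Since 39 is above P* = 23, the ceiling does not bind and the free-market outcome prevails.
Since the control does not bind, no trades are prevented and deadweight loss is zero.

0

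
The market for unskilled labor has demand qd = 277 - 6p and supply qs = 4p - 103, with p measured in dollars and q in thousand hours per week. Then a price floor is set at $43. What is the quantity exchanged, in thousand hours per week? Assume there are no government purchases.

19

Setting quantity demanded equal to quantity supplied, 277 - 6p = 4p - 103, gives p* = 38 and q* = 49.
Because the floor (43) lies above the market-clearing price, it is binding.
At p = 43: qd = 277 - 6·43 = 19 and qs = 4·43 - 103 = 69.
The quantity actually transacted is the short side, demand: 19.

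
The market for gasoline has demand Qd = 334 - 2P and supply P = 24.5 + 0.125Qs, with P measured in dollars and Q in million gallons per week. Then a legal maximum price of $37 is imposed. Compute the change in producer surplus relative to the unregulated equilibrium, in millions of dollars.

Rearranging supply gives Qs = 8P - 196. In a free market, 334 - 2P = 8P - 196 gives the equilibrium P* = 53, Q* = 228.
Because the ceiling (37) lies below the market-clearing price, it is binding.
At P = 37: Qd = 334 - 2·37 = 260 and Qs = 8·37 - 196 = 100.
Producer surplus without the control is ½ · (53 - 24.5) · 228 = 3249.
With the ceiling, producers sell 100 units at 37, so PS = ½ · (37 - 24.5) · 100 = 625.
Change in producer surplus = 625 - 3249 = -2624.

-2624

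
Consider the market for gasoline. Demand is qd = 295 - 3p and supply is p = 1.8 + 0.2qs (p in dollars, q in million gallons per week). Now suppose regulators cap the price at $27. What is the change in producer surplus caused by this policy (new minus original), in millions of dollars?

Rearranging supply gives qs = 5p - 9. In a free market, 295 - 3p = 5p - 9 gives the equilibrium p* = 38, q* = 181.
Since 27 < 38, the ceiling is binding.
At p = 27: qd = 295 - 3·27 = 214 and qs = 5·27 - 9 = 126.
Producer surplus without the control is ½ · (38 - 1.8) · 181 = 3276.1.
With the ceiling, producers sell 126 units at 27, so PS = ½ · (27 - 1.8) · 126 = 1587.6.
Change in producer surplus = 1587.6 - 3276.1 = -1688.5.

-1688.5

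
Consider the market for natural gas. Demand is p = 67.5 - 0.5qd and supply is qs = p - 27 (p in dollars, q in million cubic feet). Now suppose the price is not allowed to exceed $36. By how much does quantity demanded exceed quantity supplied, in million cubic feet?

54

Rearranging demand gives qd = 135 - 2p. Without the control the market clears where 135 - 2p = p - 27, i.e. p* = 54 and q* = 27.
Since 36 < 54, the ceiling is binding.
At p = 36: qd = 135 - 2·36 = 63 and qs = 36 - 27 = 9.
Shortage = qd - qs = 63 - 9 = 54.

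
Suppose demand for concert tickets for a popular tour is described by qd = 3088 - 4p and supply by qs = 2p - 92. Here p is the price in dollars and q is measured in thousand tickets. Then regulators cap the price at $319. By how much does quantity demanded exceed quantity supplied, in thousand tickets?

In a free market, 3088 - 4p = 2p - 92 gives the equilibrium p* = 530, q* = 968.
Since 319 < 530, the ceiling is binding.
At p = 319: qd = 3088 - 4·319 = 1812 and qs = 2·319 - 92 = 546.
Shortage = qd - qs = 1812 - 546 = 1266.

1266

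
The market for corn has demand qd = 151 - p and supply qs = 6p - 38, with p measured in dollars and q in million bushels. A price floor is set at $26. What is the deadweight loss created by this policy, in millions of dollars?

In a free market, 151 - p = 6p - 38 gives the equilibrium p* = 27, q* = 124.
The floor of 26 is below the equilibrium price 27, so it is not binding; the market clears at p* = 27, q* = 124.
Since the control does not bind, no trades are prevented and deadweight loss is zero.

0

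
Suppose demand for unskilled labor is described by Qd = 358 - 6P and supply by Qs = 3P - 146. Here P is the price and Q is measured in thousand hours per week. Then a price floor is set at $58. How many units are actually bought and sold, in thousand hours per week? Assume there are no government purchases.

Setting quantity demanded equal to quantity supplied, 358 - 6P = 3P - 146, gives P* = 56 and Q* = 22.
Since 58 > 56, the floor is binding.
At P = 58: Qd = 358 - 6·58 = 10 and Qs = 3·58 - 146 = 28.
The quantity actually transacted is the short side, demand: 10.

10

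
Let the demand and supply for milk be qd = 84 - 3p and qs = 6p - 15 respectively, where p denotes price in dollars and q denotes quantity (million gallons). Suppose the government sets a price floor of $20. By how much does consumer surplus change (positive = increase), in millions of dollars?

In a free market, 84 - 3p = 6p - 15 gives the equilibrium p* = 11, q* = 51.
Since 20 > 11, the floor is binding.
At p = 20: qd = 84 - 3·20 = 24 and qs = 6·20 - 15 = 105.
Consumer surplus without the control is ½ · (28 - 11) · 51 = 433.5.
With the floor, consumers buy 24 units at 20, so CS = ½ · (28 - 20) · 24 = 96.
Change in consumer surplus = 96 - 433.5 = -337.5.

-337.5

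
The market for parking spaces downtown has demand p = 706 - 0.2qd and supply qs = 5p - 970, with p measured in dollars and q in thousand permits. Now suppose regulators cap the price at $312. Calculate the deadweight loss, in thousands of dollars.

Rearranging demand gives qd = 3530 - 5p. Equilibrium: 3530 - 5p = 5p - 970, so 4500 = 10p and p* = 450, q* = 1280.
Because the ceiling (312) lies below the market-clearing price, it is binding.
At p = 312: qd = 3530 - 5·312 = 1970 and qs = 5·312 - 970 = 590.
Quantity traded falls to 590. At q = 590 the demand price is (3530 - 590)/5 = 588 and the supply price is (970 + 590)/5 = 312.
Deadweight loss = ½ · (588 - 312) · (1280 - 590) = ½ · 276 · 690 = 95220.

95220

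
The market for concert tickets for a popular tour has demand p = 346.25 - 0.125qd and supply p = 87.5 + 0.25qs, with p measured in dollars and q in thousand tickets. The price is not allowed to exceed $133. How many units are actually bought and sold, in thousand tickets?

182

Rearranging demand gives qd = 2770 - 8p; rearranging supply gives qs = 4p - 350. Equilibrium: 2770 - 8p = 4p - 350, so 3120 = 12p and p* = 260, q* = 690.
The ceiling of 133 is below the equilibrium price 260, so it binds.
At p = 133: qd = 2770 - 8·133 = 1706 and qs = 4·133 - 350 = 182.
The quantity actually transacted is the short side, supply: 182.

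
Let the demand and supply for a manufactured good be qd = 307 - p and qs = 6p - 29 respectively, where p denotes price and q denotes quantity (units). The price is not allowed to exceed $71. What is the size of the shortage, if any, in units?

Equilibrium: 307 - p = 6p - 29, so 336 = 7p and p* = 48, q* = 259.
The ceiling of 71 is above the equilibrium price 48, so it is not binding; the market clears at p* = 48, q* = 259.
Since the control does not bind, there is no shortage.

0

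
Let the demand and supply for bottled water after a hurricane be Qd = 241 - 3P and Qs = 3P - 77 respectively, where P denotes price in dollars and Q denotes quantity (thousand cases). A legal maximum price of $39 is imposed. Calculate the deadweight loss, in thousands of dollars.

588

In a free market, 241 - 3P = 3P - 77 gives the equilibrium P* = 53, Q* = 82.
The ceiling of 39 is below the equilibrium price 53, so it binds.
At P = 39: Qd = 241 - 3·39 = 124 and Qs = 3·39 - 77 = 40.
Quantity traded falls to 40. At Q = 40 the demand price is (241 - 40)/3 = 67 and the supply price is (77 + 40)/3 = 39.
Deadweight loss = ½ · (67 - 39) · (82 - 40) = ½ · 28 · 42 = 588.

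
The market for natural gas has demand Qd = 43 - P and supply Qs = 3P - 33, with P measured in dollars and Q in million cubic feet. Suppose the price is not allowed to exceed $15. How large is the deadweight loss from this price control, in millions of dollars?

In a free market, 43 - P = 3P - 33 gives the equilibrium P* = 19, Q* = 24.
The ceiling of 15 is below the equilibrium price 19, so it binds.
At P = 15: Qd = 43 - 15 = 28 and Qs = 3·15 - 33 = 12.
Quantity traded falls to 12. At Q = 12 the demand price is 43 - 12 = 31 and the supply price is (33 + 12)/3 = 15.
Deadweight loss = ½ · (31 - 15) · (24 - 12) = ½ · 16 · 12 = 96.

96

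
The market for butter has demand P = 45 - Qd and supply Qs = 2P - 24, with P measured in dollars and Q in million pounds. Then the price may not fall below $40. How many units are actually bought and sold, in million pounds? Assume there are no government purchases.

5

Rearranging demand gives Qd = 45 - P. In a free market, 45 - P = 2P - 24 gives the equilibrium P* = 23, Q* = 22.
The floor of 40 is above the equilibrium price 23, so it binds.
At P = 40: Qd = 45 - 40 = 5 and Qs = 2·40 - 24 = 56.
The quantity actually transacted is the short side, demand: 5.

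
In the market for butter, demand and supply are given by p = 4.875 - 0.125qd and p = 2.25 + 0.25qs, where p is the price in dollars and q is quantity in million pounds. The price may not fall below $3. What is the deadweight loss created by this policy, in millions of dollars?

0

Rearranging demand gives qd = 39 - 8p; rearranging supply gives qs = 4p - 9. In a free market, 39 - 8p = 4p - 9 gives the equilibrium p* = 4, q* = 7.
The floor of 3 is below the equilibrium price 4, so it is not binding; the market clears at p* = 4, q* = 7.
Since the control does not bind, no trades are prevented and deadweight loss is zero.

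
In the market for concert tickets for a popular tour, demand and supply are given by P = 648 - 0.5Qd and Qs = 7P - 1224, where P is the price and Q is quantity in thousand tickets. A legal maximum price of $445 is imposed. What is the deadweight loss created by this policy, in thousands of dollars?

Rearranging demand gives Qd = 1296 - 2P. In a free market, 1296 - 2P = 7P - 1224 gives the equilibrium P* = 280, Q* = 736.
Since 445 is above P* = 280, the ceiling does not bind and the free-market outcome prevails.
Since the control does not bind, no trades are prevented and deadweight loss is zero.

0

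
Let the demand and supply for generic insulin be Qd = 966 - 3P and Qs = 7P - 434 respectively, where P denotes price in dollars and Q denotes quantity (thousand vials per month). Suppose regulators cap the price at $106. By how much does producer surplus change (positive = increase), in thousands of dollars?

-14518

Equilibrium: 966 - 3P = 7P - 434, so 1400 = 10P and P* = 140, Q* = 546.
Because the ceiling (106) lies below the market-clearing price, it is binding.
At P = 106: Qd = 966 - 3·106 = 648 and Qs = 7·106 - 434 = 308.
Producer surplus without the control is ½ · (140 - 62) · 546 = 21294.
With the ceiling, producers sell 308 units at 106, so PS = ½ · (106 - 62) · 308 = 6776.
Change in producer surplus = 6776 - 21294 = -14518.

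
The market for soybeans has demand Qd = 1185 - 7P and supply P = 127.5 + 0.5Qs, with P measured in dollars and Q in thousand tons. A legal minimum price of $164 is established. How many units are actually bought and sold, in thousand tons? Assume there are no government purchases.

Rearranging supply gives Qs = 2P - 255. In a free market, 1185 - 7P = 2P - 255 gives the equilibrium P* = 160, Q* = 65.
The floor of 164 is above the equilibrium price 160, so it binds.
At P = 164: Qd = 1185 - 7·164 = 37 and Qs = 2·164 - 255 = 73.
The quantity actually transacted is the short side, demand: 37.

37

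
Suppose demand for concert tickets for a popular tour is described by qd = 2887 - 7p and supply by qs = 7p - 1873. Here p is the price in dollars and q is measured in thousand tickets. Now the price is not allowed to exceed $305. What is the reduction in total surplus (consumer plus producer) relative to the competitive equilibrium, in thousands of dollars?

Setting quantity demanded equal to quantity supplied, 2887 - 7p = 7p - 1873, gives p* = 340 and q* = 507.
Since 305 < 340, the ceiling is binding.
At p = 305: qd = 2887 - 7·305 = 752 and qs = 7·305 - 1873 = 262.
Quantity traded falls to 262. At q = 262 the demand price is (2887 - 262)/7 = 375 and the supply price is (1873 + 262)/7 = 305.
Deadweight loss = ½ · (375 - 305) · (507 - 262) = ½ · 70 · 245 = 8575.

8575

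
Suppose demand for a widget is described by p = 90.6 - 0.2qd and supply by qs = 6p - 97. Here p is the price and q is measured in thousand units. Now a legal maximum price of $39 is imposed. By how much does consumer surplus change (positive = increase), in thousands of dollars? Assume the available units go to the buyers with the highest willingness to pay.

Rearranging demand gives qd = 453 - 5p. Without the control the market clears where 453 - 5p = 6p - 97, i.e. p* = 50 and q* = 203.
Because the ceiling (39) lies below the market-clearing price, it is binding.
At p = 39: qd = 453 - 5·39 = 258 and qs = 6·39 - 97 = 137.
Consumer surplus without the control is ½ · (90.6 - 50) · 203 = 4120.9.
With the ceiling, 137 units are sold at 39 (assume they go to the highest-value buyers). The demand price at q = 137 is 63.2, so CS = ½ · [(90.6 - 39) + (63.2 - 39)] · 137 = 5192.3.
Change in consumer surplus = 5192.3 - 4120.9 = 1071.4.

1071.4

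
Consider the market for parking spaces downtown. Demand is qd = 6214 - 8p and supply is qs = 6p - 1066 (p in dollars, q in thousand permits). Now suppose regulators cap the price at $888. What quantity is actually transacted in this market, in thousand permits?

2054

Setting quantity demanded equal to quantity supplied, 6214 - 8p = 6p - 1066, gives p* = 520 and q* = 2054.
The ceiling of 888 is above the equilibrium price 520, so it is not binding; the market clears at p* = 520, q* = 2054.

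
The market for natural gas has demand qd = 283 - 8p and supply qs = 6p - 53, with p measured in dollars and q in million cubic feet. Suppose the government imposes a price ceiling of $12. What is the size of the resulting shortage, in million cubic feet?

In a free market, 283 - 8p = 6p - 53 gives the equilibrium p* = 24, q* = 91.
Since 12 < 24, the ceiling is binding.
At p = 12: qd = 283 - 8·12 = 187 and qs = 6·12 - 53 = 19.
Shortage = qd - qs = 187 - 19 = 168.

168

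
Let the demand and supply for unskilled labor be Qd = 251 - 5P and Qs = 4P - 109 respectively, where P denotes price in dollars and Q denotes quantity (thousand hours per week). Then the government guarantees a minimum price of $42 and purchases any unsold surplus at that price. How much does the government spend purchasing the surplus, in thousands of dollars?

Equilibrium: 251 - 5P = 4P - 109, so 360 = 9P and P* = 40, Q* = 51.
The floor of 42 is above the equilibrium price 40, so it binds.
At P = 42: Qd = 251 - 5·42 = 41 and Qs = 4·42 - 109 = 59.
Surplus = Qs - Qd = 18.
Government expenditure = surplus × support price = 18 × 42 = 756.

756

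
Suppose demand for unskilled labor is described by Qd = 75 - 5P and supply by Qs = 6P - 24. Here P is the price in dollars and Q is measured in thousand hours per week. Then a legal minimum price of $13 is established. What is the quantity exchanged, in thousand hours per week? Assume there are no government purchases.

10

Setting quantity demanded equal to quantity supplied, 75 - 5P = 6P - 24, gives P* = 9 and Q* = 30.
Because the floor (13) lies above the market-clearing price, it is binding.
At P = 13: Qd = 75 - 5·13 = 10 and Qs = 6·13 - 24 = 54.
The quantity actually transacted is the short side, demand: 10.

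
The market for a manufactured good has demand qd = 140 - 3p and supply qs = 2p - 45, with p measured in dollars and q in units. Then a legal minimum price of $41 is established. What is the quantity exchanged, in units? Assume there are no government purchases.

17

Setting quantity demanded equal to quantity supplied, 140 - 3p = 2p - 45, gives p* = 37 and q* = 29.
Because the floor (41) lies above the market-clearing price, it is binding.
At p = 41: qd = 140 - 3·41 = 17 and qs = 2·41 - 45 = 37.
The quantity actually transacted is the short side, demand: 17.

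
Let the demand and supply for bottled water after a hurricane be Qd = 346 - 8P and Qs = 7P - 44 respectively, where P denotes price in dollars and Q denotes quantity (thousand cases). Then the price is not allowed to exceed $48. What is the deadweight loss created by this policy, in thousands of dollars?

0

Equilibrium: 346 - 8P = 7P - 44, so 390 = 15P and P* = 26, Q* = 138.
The ceiling of 48 is above the equilibrium price 26, so it is not binding; the market clears at P* = 26, Q* = 138.
Since the control does not bind, no trades are prevented and deadweight loss is zero.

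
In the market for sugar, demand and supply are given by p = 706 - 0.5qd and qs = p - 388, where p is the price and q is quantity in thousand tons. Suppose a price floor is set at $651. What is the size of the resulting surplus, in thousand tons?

153

Rearranging demand gives qd = 1412 - 2p. Setting quantity demanded equal to quantity supplied, 1412 - 2p = p - 388, gives p* = 600 and q* = 212.
Since 651 > 600, the floor is binding.
At p = 651: qd = 1412 - 2·651 = 110 and qs = 651 - 388 = 263.
Surplus = qs - qd = 263 - 110 = 153.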